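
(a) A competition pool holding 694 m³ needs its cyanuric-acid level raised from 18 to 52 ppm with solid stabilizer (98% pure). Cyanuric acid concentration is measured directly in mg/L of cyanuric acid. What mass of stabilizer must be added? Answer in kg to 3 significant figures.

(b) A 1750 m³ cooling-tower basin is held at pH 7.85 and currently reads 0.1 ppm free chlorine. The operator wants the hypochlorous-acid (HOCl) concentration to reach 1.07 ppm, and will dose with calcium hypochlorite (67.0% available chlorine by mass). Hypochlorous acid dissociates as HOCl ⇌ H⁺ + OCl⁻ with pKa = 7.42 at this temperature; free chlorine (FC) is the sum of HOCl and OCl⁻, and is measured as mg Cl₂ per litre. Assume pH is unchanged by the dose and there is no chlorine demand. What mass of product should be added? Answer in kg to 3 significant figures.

(a) Volume: 694 m³ = 694,000 L.
(a) CYA to add: (52 − 18) = 34 mg/L × 694,000 L = 23,600 g cyanuric acid.
(a) At 98% purity: 23,600 / 0.98 = 24,080 g product.

(b) Volume: 1750 m³ = 1,750,000 L.
(b) [OCl⁻]/[HOCl] = 10^(pH − pKa) = 10^(7.85 − 7.42) = 2.692; fraction as HOCl = 1/(1 + 2.692) = 0.2709.
(b) Free chlorine required for 1.07 ppm HOCl: 1.07 / 0.2709 = 3.95 ppm.
(b) FC to add: 3.95 − 0.1 = 3.85 mg/L as Cl₂.
(b) Cl₂ equivalent: 3.85 mg/L × 1,750,000 L = 6737 g.
(b) Product at 67.0% available Cl: 6737 / 0.67 = 10,060 g.

(a) 24.1 kg; (b) 10.1 kg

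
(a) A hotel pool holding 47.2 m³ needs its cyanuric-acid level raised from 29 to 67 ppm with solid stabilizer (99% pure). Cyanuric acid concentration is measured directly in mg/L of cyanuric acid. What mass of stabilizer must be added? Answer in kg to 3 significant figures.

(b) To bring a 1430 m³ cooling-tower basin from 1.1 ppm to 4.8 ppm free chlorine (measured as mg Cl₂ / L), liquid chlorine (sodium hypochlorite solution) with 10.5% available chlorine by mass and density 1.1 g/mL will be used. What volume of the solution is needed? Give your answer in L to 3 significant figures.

(a) 1.81 kg; (b) 45.8 L

(a) Volume: 47.2 m³ = 47,200 L.
(a) CYA to add: (67 − 29) = 38 mg/L × 47,200 L = 1794 g cyanuric acid.
(a) At 99% purity: 1794 / 0.99 = 1812 g product.

(b) Volume: 1430 m³ = 1,430,000 L.
(b) Chlorine deficit: 4.8 − 1.1 = 3.7 ppm = 3.7 mg/L as Cl₂.
(b) Cl₂ equivalent needed: 3.7 mg/L × 1,430,000 L = 5,291,000 mg = 5291 g.
(b) Product at 10.5% available chlorine: 5291 / 0.105 = 50,390 g.
(b) Volume at density 1.1 g/mL: 50,390 g ÷ 1.1 g/mL = 45,810 mL.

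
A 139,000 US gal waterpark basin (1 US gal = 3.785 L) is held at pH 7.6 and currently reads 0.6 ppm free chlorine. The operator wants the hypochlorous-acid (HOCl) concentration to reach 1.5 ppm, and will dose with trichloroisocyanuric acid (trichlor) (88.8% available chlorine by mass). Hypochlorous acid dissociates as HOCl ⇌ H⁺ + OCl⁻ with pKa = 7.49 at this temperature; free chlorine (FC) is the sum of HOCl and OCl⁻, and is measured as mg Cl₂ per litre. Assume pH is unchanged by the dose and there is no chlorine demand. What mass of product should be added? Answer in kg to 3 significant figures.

1.68 kg

Volume: 139,000 US gal × 3.785 L/gal = 526,115 L.
[OCl⁻]/[HOCl] = 10^(pH − pKa) = 10^(7.6 − 7.49) = 1.288; fraction as HOCl = 1/(1 + 1.288) = 0.437.
Free chlorine required for 1.5 ppm HOCl: 1.5 / 0.437 = 3.432 ppm.
FC to add: 3.432 − 0.6 = 2.832 mg/L as Cl₂.
Cl₂ equivalent: 2.832 mg/L × 526,115 L = 1490 g.
Product at 88.8% available Cl: 1490 / 0.888 = 1678 g.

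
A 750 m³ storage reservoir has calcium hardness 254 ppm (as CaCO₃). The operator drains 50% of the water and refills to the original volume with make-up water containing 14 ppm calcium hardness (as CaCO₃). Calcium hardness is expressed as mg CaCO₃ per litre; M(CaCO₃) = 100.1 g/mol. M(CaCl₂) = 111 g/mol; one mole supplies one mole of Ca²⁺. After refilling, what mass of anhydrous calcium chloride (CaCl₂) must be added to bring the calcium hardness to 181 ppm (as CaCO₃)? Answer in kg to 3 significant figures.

39.1 kg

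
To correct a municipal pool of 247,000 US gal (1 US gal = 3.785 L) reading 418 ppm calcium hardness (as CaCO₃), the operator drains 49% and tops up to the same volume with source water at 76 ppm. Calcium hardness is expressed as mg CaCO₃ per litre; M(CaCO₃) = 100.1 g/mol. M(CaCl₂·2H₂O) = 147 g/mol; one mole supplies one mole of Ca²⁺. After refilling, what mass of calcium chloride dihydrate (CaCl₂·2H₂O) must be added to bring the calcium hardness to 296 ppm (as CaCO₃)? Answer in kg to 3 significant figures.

62.6 kg

Volume: 247,000 US gal × 3.785 L/gal = 934,895 L.
After draining 49% and refilling: 418 × 0.51 + 76 × 0.49 = 250.42 ppm.
Deficit to target: 296 − 250.42 = 45.58 mg/L.
As CaCO₃: 45.58 mg/L × 934,895 L = 42,610 g; ÷ 100.1 = 425.7 mol Ca²⁺.
Mass: 425.7 × 147 = 62,580 g.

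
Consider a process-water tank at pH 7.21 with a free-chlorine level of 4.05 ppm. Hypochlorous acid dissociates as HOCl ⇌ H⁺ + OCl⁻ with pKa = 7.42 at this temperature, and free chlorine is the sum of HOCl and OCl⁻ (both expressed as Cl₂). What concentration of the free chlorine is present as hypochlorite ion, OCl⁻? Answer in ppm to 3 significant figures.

1.54 ppm

[OCl⁻]/[HOCl] = 10^(pH − pKa) = 10^(7.21 − 7.42) = 10^-0.21 = 0.6166.
Fraction as HOCl = 1 / (1 + 0.6166) = 0.6186.
OCl⁻ = (1 − 0.6186) × 4.05 ppm = 1.545 ppm.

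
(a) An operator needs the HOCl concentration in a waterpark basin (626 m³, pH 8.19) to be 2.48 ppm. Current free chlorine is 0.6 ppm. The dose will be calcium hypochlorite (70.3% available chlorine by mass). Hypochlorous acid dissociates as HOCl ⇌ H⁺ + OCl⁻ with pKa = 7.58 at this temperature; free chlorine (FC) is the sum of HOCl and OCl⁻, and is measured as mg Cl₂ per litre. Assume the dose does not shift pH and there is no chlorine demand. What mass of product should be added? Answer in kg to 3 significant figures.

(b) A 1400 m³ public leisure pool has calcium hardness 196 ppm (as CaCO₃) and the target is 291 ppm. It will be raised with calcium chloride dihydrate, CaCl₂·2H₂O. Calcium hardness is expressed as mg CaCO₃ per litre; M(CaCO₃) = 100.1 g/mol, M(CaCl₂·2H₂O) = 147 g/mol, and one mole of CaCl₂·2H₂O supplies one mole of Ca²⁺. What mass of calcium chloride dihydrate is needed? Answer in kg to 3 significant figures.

(a) 10.7 kg; (b) 195 kg

(a) Volume: 626 m³ = 626,000 L.
(a) [OCl⁻]/[HOCl] = 10^(pH − pKa) = 10^(8.19 − 7.58) = 4.074; fraction as HOCl = 1/(1 + 4.074) = 0.1971.
(a) Free chlorine required for 2.48 ppm HOCl: 2.48 / 0.1971 = 12.58 ppm.
(a) FC to add: 12.58 − 0.6 = 11.98 mg/L as Cl₂.
(a) Cl₂ equivalent: 11.98 mg/L × 626,000 L = 7501 g.
(a) Product at 70.3% available Cl: 7501 / 0.703 = 10,670 g.

(b) Volume: 1400 m³ = 1,400,000 L.
(b) Hardness to add: (291 − 196) = 95 mg/L as CaCO₃ × 1,400,000 L = 133,000 g as CaCO₃.
(b) Moles of Ca²⁺ (1 mol Ca²⁺ ≡ 1 mol CaCO₃): 133,000 / 100.1 g/mol = 1329 mol.
(b) Mass of CaCl₂·2H₂O: 1329 × 147 = 195,300 g.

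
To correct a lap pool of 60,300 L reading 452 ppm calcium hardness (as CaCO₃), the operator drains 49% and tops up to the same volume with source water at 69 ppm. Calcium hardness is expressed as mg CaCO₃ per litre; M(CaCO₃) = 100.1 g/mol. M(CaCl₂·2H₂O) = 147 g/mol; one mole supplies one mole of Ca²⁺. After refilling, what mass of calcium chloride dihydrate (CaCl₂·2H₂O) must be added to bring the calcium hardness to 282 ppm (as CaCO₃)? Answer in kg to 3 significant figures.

After draining 49% and refilling: 452 × 0.51 + 69 × 0.49 = 264.33 ppm.
Deficit to target: 282 − 264.33 = 17.67 mg/L.
As CaCO₃: 17.67 mg/L × 60,300 L = 1066 g; ÷ 100.1 = 10.64 mol Ca²⁺.
Mass: 10.64 × 147 = 1565 g.

1.56 kg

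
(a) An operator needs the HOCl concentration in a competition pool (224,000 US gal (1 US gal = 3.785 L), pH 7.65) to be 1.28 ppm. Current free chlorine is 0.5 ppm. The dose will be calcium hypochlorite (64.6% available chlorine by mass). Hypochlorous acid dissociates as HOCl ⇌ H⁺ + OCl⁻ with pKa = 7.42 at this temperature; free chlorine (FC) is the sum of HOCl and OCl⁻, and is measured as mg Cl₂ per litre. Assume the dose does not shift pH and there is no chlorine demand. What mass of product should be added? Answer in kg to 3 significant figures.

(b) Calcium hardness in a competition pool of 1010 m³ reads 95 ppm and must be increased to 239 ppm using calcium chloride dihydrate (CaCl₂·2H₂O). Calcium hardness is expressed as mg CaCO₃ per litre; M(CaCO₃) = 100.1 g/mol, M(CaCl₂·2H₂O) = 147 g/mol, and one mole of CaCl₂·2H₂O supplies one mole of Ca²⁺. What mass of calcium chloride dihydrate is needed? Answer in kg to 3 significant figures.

(a) 3.88 kg; (b) 214 kg

(a) Volume: 224,000 US gal × 3.785 L/gal = 847,840 L.
(a) [OCl⁻]/[HOCl] = 10^(pH − pKa) = 10^(7.65 − 7.42) = 1.698; fraction as HOCl = 1/(1 + 1.698) = 0.3706.
(a) Free chlorine required for 1.28 ppm HOCl: 1.28 / 0.3706 = 3.454 ppm.
(a) FC to add: 3.454 − 0.5 = 2.954 mg/L as Cl₂.
(a) Cl₂ equivalent: 2.954 mg/L × 847,840 L = 2504 g.
(a) Product at 64.6% available Cl: 2504 / 0.646 = 3877 g.

(b) Volume: 1010 m³ = 1,010,000 L.
(b) Hardness to add: (239 − 95) = 144 mg/L as CaCO₃ × 1,010,000 L = 145,400 g as CaCO₃.
(b) Moles of Ca²⁺ (1 mol Ca²⁺ ≡ 1 mol CaCO₃): 145,400 / 100.1 g/mol = 1453 mol.
(b) Mass of CaCl₂·2H₂O: 1453 × 147 = 213,600 g.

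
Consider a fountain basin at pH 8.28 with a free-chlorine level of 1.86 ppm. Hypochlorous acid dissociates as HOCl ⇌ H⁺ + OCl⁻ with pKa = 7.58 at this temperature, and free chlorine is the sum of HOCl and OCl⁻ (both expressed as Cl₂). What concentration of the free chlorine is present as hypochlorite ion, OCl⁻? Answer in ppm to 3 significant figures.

1.55 ppm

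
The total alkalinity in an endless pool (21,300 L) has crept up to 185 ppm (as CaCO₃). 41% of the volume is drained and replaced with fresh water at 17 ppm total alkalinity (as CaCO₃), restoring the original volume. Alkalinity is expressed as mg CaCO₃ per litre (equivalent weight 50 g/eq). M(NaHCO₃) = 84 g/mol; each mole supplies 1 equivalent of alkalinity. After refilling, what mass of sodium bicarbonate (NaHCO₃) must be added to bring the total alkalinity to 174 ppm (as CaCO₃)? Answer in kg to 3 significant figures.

After draining 41% and refilling: 185 × 0.59 + 17 × 0.41 = 116.12 ppm.
Deficit to target: 174 − 116.12 = 57.88 mg/L.
As CaCO₃: 57.88 mg/L × 21,300 L = 1233 g; ÷ 50 g/eq ÷ 1 = 24.66 mol NaHCO₃.
Mass: 24.66 × 84 = 2071 g.

2.07 kg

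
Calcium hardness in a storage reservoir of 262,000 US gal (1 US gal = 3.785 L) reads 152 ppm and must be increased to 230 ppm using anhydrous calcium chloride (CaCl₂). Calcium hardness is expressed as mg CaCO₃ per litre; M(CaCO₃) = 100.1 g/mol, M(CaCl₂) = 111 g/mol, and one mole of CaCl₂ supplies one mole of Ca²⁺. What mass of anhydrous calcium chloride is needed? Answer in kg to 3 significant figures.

85.8 kg

Volume: 262,000 US gal × 3.785 L/gal = 991,670 L.
Hardness to add: (230 − 152) = 78 mg/L as CaCO₃ × 991,670 L = 77,350 g as CaCO₃.
Moles of Ca²⁺ (1 mol Ca²⁺ ≡ 1 mol CaCO₃): 77,350 / 100.1 g/mol = 772.7 mol.
Mass of CaCl₂: 772.7 × 111 = 85,770 g.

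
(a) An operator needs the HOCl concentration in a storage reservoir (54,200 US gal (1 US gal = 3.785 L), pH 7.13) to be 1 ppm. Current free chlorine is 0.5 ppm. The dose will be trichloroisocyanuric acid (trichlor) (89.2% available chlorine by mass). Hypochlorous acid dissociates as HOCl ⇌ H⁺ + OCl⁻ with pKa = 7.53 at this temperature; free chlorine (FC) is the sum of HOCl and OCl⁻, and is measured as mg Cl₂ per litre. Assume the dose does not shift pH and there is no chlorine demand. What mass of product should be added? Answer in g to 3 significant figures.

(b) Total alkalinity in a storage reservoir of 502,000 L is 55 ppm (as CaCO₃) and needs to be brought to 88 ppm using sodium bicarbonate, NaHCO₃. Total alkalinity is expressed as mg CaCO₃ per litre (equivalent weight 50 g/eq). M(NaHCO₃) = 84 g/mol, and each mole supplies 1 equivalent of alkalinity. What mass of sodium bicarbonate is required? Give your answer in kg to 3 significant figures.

(a) 207 g; (b) 27.8 kg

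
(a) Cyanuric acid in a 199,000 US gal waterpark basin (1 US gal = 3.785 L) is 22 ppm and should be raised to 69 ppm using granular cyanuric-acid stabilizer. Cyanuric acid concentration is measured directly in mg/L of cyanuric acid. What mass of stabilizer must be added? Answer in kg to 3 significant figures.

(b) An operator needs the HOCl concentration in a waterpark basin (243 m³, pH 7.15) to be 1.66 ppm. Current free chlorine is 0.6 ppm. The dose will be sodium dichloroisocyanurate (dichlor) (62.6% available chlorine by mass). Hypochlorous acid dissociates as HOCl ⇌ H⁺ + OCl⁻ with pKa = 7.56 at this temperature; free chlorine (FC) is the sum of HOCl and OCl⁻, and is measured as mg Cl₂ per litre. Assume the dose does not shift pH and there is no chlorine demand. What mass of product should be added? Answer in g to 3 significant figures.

(a) 35.4 kg; (b) 662 g

(a) Volume: 199,000 US gal × 3.785 L/gal = 753,215 L.
(a) CYA to add: (69 − 22) = 47 mg/L × 753,215 L = 35,400 g cyanuric acid.

(b) Volume: 243 m³ = 243,000 L.
(b) [OCl⁻]/[HOCl] = 10^(pH − pKa) = 10^(7.15 − 7.56) = 0.389; fraction as HOCl = 1/(1 + 0.389) = 0.7199.
(b) Free chlorine required for 1.66 ppm HOCl: 1.66 / 0.7199 = 2.306 ppm.
(b) FC to add: 2.306 − 0.6 = 1.706 mg/L as Cl₂.
(b) Cl₂ equivalent: 1.706 mg/L × 243,000 L = 414.5 g.
(b) Product at 62.6% available Cl: 414.5 / 0.626 = 662.2 g.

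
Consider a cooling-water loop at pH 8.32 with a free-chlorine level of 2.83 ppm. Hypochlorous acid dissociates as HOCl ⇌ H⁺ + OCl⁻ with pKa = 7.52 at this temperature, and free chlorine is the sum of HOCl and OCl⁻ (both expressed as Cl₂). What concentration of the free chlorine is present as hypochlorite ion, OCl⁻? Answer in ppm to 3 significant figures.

2.44 ppm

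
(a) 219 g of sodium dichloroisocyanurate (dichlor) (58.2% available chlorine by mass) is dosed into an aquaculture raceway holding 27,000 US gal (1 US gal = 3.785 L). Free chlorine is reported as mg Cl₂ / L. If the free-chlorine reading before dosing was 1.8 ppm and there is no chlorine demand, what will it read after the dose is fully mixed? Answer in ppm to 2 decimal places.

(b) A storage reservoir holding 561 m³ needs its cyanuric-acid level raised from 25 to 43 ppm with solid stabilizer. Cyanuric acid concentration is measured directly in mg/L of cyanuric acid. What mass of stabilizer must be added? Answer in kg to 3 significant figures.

(a) 3.05 ppm; (b) 10.1 kg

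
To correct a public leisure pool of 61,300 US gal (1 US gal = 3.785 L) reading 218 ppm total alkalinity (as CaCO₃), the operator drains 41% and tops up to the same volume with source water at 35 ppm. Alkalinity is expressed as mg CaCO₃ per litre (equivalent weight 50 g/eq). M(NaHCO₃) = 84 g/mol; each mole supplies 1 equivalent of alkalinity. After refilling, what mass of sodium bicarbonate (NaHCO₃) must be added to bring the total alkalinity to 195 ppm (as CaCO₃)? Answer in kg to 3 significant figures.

Volume: 61,300 US gal × 3.785 L/gal = 232,020 L.
After draining 41% and refilling: 218 × 0.59 + 35 × 0.41 = 142.97 ppm.
Deficit to target: 195 − 142.97 = 52.03 mg/L.
As CaCO₃: 52.03 mg/L × 232,020 L = 12,070 g; ÷ 50 g/eq ÷ 1 = 241.4 mol NaHCO₃.
Mass: 241.4 × 84 = 20,280 g.

20.3 kg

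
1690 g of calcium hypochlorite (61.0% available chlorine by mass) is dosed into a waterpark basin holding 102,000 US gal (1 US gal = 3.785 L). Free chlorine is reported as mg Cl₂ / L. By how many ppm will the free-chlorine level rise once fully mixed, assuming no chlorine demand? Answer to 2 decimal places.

2.67 ppm

Volume: 102,000 US gal × 3.785 L/gal = 386,070 L.
Available chlorine delivered: 1690 g × 0.61 = 1031 g as Cl₂.
Concentration rise: 1031 g / 386,070 L = 2.67 mg/L = 2.67 ppm.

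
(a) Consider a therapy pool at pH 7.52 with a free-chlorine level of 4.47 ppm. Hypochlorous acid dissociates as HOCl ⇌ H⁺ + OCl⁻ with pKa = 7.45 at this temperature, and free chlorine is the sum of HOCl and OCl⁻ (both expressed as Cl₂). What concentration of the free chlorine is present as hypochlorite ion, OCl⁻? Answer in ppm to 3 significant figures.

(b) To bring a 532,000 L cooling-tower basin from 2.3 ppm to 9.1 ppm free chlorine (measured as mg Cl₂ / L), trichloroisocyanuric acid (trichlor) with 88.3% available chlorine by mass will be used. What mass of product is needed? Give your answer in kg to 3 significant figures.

(a) [OCl⁻]/[HOCl] = 10^(pH − pKa) = 10^(7.52 − 7.45) = 10^0.07 = 1.175.
(a) Fraction as HOCl = 1 / (1 + 1.175) = 0.4598.
(a) OCl⁻ = (1 − 0.4598) × 4.47 ppm = 2.415 ppm.

(b) Chlorine deficit: 9.1 − 2.3 = 6.8 ppm = 6.8 mg/L as Cl₂.
(b) Cl₂ equivalent needed: 6.8 mg/L × 532,000 L = 3,618,000 mg = 3618 g.
(b) Product at 88.3% available chlorine: 3618 / 0.883 = 4097 g.

(a) 2.41 ppm; (b) 4.10 kg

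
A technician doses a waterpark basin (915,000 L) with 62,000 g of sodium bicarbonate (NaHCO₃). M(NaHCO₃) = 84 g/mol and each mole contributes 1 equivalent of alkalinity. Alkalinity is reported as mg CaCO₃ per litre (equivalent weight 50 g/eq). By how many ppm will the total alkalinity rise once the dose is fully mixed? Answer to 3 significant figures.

Moles of NaHCO₃: 62,000 g ÷ 84 g/mol = 738.1 mol → 738.1 eq of alkalinity.
As CaCO₃: 738.1 eq × 50 g/eq = 36,900 g.
Rise: 36,900 g / 915,000 L × 1000 = 40.33 mg/L.

40.3 ppm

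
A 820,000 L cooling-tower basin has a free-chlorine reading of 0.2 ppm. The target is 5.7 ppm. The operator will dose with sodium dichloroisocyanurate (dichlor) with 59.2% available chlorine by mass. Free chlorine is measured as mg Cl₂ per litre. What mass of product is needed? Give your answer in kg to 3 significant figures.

Chlorine deficit: 5.7 − 0.2 = 5.5 ppm = 5.5 mg/L as Cl₂.
Cl₂ equivalent needed: 5.5 mg/L × 820,000 L = 4,510,000 mg = 4510 g.
Product at 59.2% available chlorine: 4510 / 0.592 = 7618 g.

7.62 kg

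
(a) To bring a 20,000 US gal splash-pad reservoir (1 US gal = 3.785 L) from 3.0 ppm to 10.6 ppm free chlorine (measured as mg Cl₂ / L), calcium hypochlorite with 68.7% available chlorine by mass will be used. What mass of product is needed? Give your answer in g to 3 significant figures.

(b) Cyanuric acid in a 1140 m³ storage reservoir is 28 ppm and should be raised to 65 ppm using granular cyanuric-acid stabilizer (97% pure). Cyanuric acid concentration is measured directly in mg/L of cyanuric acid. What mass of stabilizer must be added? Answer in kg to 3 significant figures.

(a) Volume: 20,000 US gal × 3.785 L/gal = 75,700 L.
(a) Chlorine deficit: 10.6 − 3.0 = 7.6 ppm = 7.6 mg/L as Cl₂.
(a) Cl₂ equivalent needed: 7.6 mg/L × 75,700 L = 575,300 mg = 575.3 g.
(a) Product at 68.7% available chlorine: 575.3 / 0.687 = 837.4 g.

(b) Volume: 1140 m³ = 1,140,000 L.
(b) CYA to add: (65 − 28) = 37 mg/L × 1,140,000 L = 42,180 g cyanuric acid.
(b) At 97% purity: 42,180 / 0.97 = 43,480 g product.

(a) 837 g; (b) 43.5 kg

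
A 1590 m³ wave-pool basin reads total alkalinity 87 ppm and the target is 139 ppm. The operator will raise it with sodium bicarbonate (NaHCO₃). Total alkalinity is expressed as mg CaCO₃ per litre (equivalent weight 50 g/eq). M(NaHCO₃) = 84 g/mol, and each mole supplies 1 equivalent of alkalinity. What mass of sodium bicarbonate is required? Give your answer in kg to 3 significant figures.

139 kg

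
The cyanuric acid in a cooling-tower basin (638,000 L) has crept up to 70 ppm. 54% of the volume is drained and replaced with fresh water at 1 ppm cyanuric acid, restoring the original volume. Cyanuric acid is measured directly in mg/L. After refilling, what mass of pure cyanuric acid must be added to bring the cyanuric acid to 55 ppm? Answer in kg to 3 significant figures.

After draining 54% and refilling: 70 × 0.46 + 1 × 0.54 = 32.74 ppm.
Deficit to target: 55 − 32.74 = 22.26 mg/L.
Mass: 22.26 mg/L × 638,000 L = 14,200 g cyanuric acid.

14.2 kg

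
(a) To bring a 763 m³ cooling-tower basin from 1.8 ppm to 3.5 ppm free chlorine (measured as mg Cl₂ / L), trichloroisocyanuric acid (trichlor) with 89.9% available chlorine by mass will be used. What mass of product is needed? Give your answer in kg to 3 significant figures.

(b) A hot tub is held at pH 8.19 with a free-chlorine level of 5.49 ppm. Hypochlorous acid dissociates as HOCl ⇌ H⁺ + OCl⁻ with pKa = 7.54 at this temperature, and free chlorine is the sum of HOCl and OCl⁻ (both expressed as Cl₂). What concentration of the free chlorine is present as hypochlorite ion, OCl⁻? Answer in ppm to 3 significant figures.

(a) 1.44 kg; (b) 4.49 ppm

(a) Volume: 763 m³ = 763,000 L.
(a) Chlorine deficit: 3.5 − 1.8 = 1.7 ppm = 1.7 mg/L as Cl₂.
(a) Cl₂ equivalent needed: 1.7 mg/L × 763,000 L = 1,297,000 mg = 1297 g.
(a) Product at 89.9% available chlorine: 1297 / 0.899 = 1443 g.

(b) [OCl⁻]/[HOCl] = 10^(pH − pKa) = 10^(8.19 − 7.54) = 10^0.65 = 4.467.
(b) Fraction as HOCl = 1 / (1 + 4.467) = 0.1829.
(b) OCl⁻ = (1 − 0.1829) × 5.49 ppm = 4.486 ppm.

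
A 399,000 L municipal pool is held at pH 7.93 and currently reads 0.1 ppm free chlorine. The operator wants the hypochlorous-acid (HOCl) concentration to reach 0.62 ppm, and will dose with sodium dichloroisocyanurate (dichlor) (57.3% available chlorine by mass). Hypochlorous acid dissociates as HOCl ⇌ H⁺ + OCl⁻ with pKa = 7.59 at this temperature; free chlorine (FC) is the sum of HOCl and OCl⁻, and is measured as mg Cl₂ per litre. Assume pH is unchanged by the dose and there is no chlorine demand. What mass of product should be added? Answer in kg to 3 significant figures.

[OCl⁻]/[HOCl] = 10^(pH − pKa) = 10^(7.93 − 7.59) = 2.188; fraction as HOCl = 1/(1 + 2.188) = 0.3137.
Free chlorine required for 0.62 ppm HOCl: 0.62 / 0.3137 = 1.976 ppm.
FC to add: 1.976 − 0.1 = 1.876 mg/L as Cl₂.
Cl₂ equivalent: 1.876 mg/L × 399,000 L = 748.7 g.
Product at 57.3% available Cl: 748.7 / 0.573 = 1307 g.

1.31 kg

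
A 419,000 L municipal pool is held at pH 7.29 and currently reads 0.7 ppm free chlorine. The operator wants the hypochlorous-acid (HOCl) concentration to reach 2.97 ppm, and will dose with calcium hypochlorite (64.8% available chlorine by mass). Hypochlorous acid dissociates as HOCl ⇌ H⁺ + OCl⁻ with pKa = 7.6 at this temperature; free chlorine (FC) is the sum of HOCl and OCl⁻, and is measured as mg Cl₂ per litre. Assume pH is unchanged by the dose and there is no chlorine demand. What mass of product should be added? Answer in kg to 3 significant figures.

2.41 kg

[OCl⁻]/[HOCl] = 10^(pH − pKa) = 10^(7.29 − 7.6) = 0.4898; fraction as HOCl = 1/(1 + 0.4898) = 0.6712.
Free chlorine required for 2.97 ppm HOCl: 2.97 / 0.6712 = 4.425 ppm.
FC to add: 4.425 − 0.7 = 3.725 mg/L as Cl₂.
Cl₂ equivalent: 3.725 mg/L × 419,000 L = 1561 g.
Product at 64.8% available Cl: 1561 / 0.648 = 2408 g.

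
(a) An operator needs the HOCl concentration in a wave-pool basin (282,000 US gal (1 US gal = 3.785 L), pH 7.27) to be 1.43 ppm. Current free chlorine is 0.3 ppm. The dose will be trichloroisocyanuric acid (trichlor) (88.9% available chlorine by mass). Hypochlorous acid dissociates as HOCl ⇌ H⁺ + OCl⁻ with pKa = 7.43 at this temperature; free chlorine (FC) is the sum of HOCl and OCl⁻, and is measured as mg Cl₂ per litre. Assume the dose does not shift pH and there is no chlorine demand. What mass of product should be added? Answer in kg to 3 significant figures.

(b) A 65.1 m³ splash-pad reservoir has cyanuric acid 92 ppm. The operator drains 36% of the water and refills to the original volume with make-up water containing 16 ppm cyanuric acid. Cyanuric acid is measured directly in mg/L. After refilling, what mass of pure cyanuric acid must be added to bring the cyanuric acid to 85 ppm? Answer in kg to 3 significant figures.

(a) 2.54 kg; (b) 1.33 kg

(a) Volume: 282,000 US gal × 3.785 L/gal = 1,067,370 L.
(a) [OCl⁻]/[HOCl] = 10^(pH − pKa) = 10^(7.27 − 7.43) = 0.6918; fraction as HOCl = 1/(1 + 0.6918) = 0.5911.
(a) Free chlorine required for 1.43 ppm HOCl: 1.43 / 0.5911 = 2.419 ppm.
(a) FC to add: 2.419 − 0.3 = 2.119 mg/L as Cl₂.
(a) Cl₂ equivalent: 2.119 mg/L × 1,067,370 L = 2262 g.
(a) Product at 88.9% available Cl: 2262 / 0.889 = 2545 g.

(b) Volume: 65.1 m³ = 65,100 L.
(b) After draining 36% and refilling: 92 × 0.64 + 16 × 0.36 = 64.64 ppm.
(b) Deficit to target: 85 − 64.64 = 20.36 mg/L.
(b) Mass: 20.36 mg/L × 65,100 L = 1325 g cyanuric acid.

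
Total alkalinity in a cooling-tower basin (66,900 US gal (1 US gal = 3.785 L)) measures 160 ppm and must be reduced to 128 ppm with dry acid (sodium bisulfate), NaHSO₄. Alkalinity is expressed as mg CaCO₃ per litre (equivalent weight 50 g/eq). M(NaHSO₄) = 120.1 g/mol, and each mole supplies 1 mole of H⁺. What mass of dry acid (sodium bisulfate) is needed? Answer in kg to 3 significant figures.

19.5 kg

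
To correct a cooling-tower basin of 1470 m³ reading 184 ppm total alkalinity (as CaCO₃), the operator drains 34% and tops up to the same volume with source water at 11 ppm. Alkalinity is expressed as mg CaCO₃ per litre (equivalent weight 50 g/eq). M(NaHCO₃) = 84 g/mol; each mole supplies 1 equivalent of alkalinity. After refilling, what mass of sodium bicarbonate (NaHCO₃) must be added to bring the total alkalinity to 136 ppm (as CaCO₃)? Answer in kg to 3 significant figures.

Volume: 1470 m³ = 1,470,000 L.
After draining 34% and refilling: 184 × 0.66 + 11 × 0.34 = 125.18 ppm.
Deficit to target: 136 − 125.18 = 10.82 mg/L.
As CaCO₃: 10.82 mg/L × 1,470,000 L = 15,910 g; ÷ 50 g/eq ÷ 1 = 318.1 mol NaHCO₃.
Mass: 318.1 × 84 = 26,720 g.

26.7 kg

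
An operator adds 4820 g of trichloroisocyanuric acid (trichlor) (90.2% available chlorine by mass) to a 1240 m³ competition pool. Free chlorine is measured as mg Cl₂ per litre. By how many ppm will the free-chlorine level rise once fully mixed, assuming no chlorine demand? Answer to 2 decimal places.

Volume: 1240 m³ = 1,240,000 L.
Available chlorine delivered: 4820 g × 0.902 = 4348 g as Cl₂.
Concentration rise: 4348 g / 1,240,000 L = 3.506 mg/L = 3.51 ppm.

3.51 ppm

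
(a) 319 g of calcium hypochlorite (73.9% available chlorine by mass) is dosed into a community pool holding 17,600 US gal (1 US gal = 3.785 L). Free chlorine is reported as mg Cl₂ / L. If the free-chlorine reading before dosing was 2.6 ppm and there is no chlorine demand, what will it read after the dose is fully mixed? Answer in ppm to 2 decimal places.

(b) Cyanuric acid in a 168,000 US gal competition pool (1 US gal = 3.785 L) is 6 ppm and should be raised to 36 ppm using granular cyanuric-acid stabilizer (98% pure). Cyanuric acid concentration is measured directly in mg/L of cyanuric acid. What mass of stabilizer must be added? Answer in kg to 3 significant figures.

(a) 6.14 ppm; (b) 19.5 kg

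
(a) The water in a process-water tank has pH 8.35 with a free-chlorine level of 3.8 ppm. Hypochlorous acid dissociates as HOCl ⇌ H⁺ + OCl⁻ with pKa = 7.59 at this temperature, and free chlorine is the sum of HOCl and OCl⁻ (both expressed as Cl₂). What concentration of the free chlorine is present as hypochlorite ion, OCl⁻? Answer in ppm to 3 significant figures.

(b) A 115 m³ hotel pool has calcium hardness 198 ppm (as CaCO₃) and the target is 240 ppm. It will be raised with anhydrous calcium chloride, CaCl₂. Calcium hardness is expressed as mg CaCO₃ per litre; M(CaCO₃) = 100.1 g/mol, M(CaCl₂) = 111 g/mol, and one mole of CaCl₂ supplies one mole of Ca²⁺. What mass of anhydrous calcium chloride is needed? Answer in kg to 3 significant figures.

(a) [OCl⁻]/[HOCl] = 10^(pH − pKa) = 10^(8.35 − 7.59) = 10^0.76 = 5.754.
(a) Fraction as HOCl = 1 / (1 + 5.754) = 0.1481.
(a) OCl⁻ = (1 − 0.1481) × 3.8 ppm = 3.237 ppm.

(b) Volume: 115 m³ = 115,000 L.
(b) Hardness to add: (240 − 198) = 42 mg/L as CaCO₃ × 115,000 L = 4830 g as CaCO₃.
(b) Moles of Ca²⁺ (1 mol Ca²⁺ ≡ 1 mol CaCO₃): 4830 / 100.1 g/mol = 48.25 mol.
(b) Mass of CaCl₂: 48.25 × 111 = 5356 g.

(a) 3.24 ppm; (b) 5.36 kg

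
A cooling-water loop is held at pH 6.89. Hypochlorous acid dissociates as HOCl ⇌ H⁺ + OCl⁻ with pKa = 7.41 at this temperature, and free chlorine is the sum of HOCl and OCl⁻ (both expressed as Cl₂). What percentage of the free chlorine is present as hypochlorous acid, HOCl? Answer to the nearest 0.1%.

76.8%

[OCl⁻]/[HOCl] = 10^(pH − pKa) = 10^(6.89 − 7.41) = 10^-0.52 = 0.302.
Fraction as HOCl = 1 / (1 + 0.302) = 0.7681.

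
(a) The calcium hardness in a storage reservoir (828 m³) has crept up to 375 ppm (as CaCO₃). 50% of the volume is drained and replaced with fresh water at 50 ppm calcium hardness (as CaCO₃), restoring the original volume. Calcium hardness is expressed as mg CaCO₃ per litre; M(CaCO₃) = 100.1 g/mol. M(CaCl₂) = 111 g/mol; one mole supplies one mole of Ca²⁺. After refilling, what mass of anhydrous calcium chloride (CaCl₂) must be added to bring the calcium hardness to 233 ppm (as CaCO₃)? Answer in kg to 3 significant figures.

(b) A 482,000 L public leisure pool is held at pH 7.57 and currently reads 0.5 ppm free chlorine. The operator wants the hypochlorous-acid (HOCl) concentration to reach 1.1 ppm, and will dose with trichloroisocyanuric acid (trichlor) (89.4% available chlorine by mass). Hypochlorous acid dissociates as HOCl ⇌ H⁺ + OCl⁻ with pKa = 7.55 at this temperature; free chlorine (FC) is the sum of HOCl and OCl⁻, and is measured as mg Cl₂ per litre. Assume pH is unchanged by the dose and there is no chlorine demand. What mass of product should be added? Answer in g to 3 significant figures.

(a) 18.8 kg; (b) 945 g

(a) Volume: 828 m³ = 828,000 L.
(a) After draining 50% and refilling: 375 × 0.50 + 50 × 0.50 = 212.5 ppm.
(a) Deficit to target: 233 − 212.5 = 20.5 mg/L.
(a) As CaCO₃: 20.5 mg/L × 828,000 L = 16,970 g; ÷ 100.1 = 169.6 mol Ca²⁺.
(a) Mass: 169.6 × 111 = 18,820 g.

(b) [OCl⁻]/[HOCl] = 10^(pH − pKa) = 10^(7.57 − 7.55) = 1.047; fraction as HOCl = 1/(1 + 1.047) = 0.4885.
(b) Free chlorine required for 1.1 ppm HOCl: 1.1 / 0.4885 = 2.252 ppm.
(b) FC to add: 2.252 − 0.5 = 1.752 mg/L as Cl₂.
(b) Cl₂ equivalent: 1.752 mg/L × 482,000 L = 844.4 g.
(b) Product at 89.4% available Cl: 844.4 / 0.894 = 944.5 g.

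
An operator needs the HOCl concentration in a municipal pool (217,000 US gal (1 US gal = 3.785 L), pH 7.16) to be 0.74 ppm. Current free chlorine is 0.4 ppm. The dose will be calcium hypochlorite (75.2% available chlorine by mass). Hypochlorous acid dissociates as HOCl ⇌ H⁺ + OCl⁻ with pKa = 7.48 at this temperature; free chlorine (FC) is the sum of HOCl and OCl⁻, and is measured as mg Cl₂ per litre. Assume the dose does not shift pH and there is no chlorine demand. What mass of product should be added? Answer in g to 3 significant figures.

Volume: 217,000 US gal × 3.785 L/gal = 821,345 L.
[OCl⁻]/[HOCl] = 10^(pH − pKa) = 10^(7.16 − 7.48) = 0.4786; fraction as HOCl = 1/(1 + 0.4786) = 0.6763.
Free chlorine required for 0.74 ppm HOCl: 0.74 / 0.6763 = 1.094 ppm.
FC to add: 1.094 − 0.4 = 0.6942 mg/L as Cl₂.
Cl₂ equivalent: 0.6942 mg/L × 821,345 L = 570.2 g.
Product at 75.2% available Cl: 570.2 / 0.752 = 758.2 g.

758 g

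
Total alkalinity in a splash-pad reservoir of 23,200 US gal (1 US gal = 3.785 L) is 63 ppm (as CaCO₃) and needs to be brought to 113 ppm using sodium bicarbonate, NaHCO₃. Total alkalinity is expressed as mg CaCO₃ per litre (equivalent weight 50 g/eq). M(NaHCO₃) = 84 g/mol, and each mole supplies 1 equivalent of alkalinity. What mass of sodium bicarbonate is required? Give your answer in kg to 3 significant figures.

Volume: 23,200 US gal × 3.785 L/gal = 87,812 L.
Alkalinity to add: (113 − 63) = 50 mg/L as CaCO₃ × 87,812 L = 4391 g as CaCO₃.
Equivalents: 4391 g ÷ 50 g/eq = 87.81 eq.
NaHCO₃ supplies 1 eq per mole → 87.81 mol.
Mass: 87.81 mol × 84 g/mol = 7376 g.

7.38 kg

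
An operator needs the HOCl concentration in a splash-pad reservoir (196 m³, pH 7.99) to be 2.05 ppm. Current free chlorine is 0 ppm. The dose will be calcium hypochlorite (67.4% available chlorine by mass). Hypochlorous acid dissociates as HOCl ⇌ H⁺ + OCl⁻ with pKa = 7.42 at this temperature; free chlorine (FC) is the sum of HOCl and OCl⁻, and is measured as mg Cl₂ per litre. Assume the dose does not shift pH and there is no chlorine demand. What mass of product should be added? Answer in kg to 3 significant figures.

2.81 kg

Volume: 196 m³ = 196,000 L.
[OCl⁻]/[HOCl] = 10^(pH − pKa) = 10^(7.99 − 7.42) = 3.715; fraction as HOCl = 1/(1 + 3.715) = 0.2121.
Free chlorine required for 2.05 ppm HOCl: 2.05 / 0.2121 = 9.666 ppm.
FC to add: 9.666 − 0 = 9.666 mg/L as Cl₂.
Cl₂ equivalent: 9.666 mg/L × 196,000 L = 1895 g.
Product at 67.4% available Cl: 1895 / 0.674 = 2811 g.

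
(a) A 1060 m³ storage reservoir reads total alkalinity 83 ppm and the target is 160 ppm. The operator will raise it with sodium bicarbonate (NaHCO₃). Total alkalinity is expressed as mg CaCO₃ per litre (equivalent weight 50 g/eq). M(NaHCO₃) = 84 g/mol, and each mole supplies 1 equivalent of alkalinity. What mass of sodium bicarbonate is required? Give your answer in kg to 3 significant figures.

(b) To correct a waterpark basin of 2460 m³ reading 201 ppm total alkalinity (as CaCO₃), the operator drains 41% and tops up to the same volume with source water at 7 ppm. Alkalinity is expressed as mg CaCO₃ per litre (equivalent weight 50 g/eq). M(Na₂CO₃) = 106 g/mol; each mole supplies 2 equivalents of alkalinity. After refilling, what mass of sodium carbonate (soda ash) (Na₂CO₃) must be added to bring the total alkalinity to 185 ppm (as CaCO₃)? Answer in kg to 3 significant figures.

(a) 137 kg; (b) 166 kg

(a) Volume: 1060 m³ = 1,060,000 L.
(a) Alkalinity to add: (160 − 83) = 77 mg/L as CaCO₃ × 1,060,000 L = 81,620 g as CaCO₃.
(a) Equivalents: 81,620 g ÷ 50 g/eq = 1632 eq.
(a) NaHCO₃ supplies 1 eq per mole → 1632 mol.
(a) Mass: 1632 mol × 84 g/mol = 137,100 g.

(b) Volume: 2460 m³ = 2,460,000 L.
(b) After draining 41% and refilling: 201 × 0.59 + 7 × 0.41 = 121.46 ppm.
(b) Deficit to target: 185 − 121.46 = 63.54 mg/L.
(b) As CaCO₃: 63.54 mg/L × 2,460,000 L = 156,300 g; ÷ 50 g/eq ÷ 2 = 1563 mol Na₂CO₃.
(b) Mass: 1563 × 106 = 165,700 g.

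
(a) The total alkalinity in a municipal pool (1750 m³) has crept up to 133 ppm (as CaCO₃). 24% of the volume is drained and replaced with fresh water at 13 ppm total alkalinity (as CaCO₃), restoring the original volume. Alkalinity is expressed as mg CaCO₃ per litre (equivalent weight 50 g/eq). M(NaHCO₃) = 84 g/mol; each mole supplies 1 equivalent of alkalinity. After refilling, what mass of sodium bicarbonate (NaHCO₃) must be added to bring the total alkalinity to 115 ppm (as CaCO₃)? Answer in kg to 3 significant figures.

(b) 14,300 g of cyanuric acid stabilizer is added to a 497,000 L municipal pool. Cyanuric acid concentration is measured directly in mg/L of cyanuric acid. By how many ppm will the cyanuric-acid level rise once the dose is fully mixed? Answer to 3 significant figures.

(a) 31.8 kg; (b) 28.8 ppm

(a) Volume: 1750 m³ = 1,750,000 L.
(a) After draining 24% and refilling: 133 × 0.76 + 13 × 0.24 = 104.2 ppm.
(a) Deficit to target: 115 − 104.2 = 10.8 mg/L.
(a) As CaCO₃: 10.8 mg/L × 1,750,000 L = 18,900 g; ÷ 50 g/eq ÷ 1 = 378 mol NaHCO₃.
(a) Mass: 378 × 84 = 31,750 g.

(b) Rise: 14,300 g / 497,000 L × 1000 = 28.77 mg/L.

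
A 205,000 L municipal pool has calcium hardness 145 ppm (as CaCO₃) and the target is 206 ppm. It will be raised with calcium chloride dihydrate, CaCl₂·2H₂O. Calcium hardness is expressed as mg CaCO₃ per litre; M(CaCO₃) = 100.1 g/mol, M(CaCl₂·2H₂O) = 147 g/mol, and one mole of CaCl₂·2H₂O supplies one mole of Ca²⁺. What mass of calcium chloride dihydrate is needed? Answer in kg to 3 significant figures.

18.4 kg

Hardness to add: (206 − 145) = 61 mg/L as CaCO₃ × 205,000 L = 12,500 g as CaCO₃.
Moles of Ca²⁺ (1 mol Ca²⁺ ≡ 1 mol CaCO₃): 12,500 / 100.1 g/mol = 124.9 mol.
Mass of CaCl₂·2H₂O: 124.9 × 147 = 18,360 g.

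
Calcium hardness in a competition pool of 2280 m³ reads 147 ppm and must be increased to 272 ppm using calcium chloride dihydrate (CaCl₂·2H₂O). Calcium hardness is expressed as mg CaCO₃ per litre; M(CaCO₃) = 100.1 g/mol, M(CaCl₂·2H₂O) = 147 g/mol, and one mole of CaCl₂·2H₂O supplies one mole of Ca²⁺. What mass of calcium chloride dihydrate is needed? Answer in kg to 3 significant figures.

419 kg

Volume: 2280 m³ = 2,280,000 L.
Hardness to add: (272 − 147) = 125 mg/L as CaCO₃ × 2,280,000 L = 285,000 g as CaCO₃.
Moles of Ca²⁺ (1 mol Ca²⁺ ≡ 1 mol CaCO₃): 285,000 / 100.1 g/mol = 2847 mol.
Mass of CaCl₂·2H₂O: 2847 × 147 = 418,500 g.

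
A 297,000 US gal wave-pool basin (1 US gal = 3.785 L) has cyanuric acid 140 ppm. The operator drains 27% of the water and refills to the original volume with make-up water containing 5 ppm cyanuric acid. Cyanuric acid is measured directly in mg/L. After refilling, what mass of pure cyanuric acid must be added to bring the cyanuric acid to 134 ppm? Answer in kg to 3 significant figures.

34.2 kg

Volume: 297,000 US gal × 3.785 L/gal = 1,124,145 L.
After draining 27% and refilling: 140 × 0.73 + 5 × 0.27 = 103.55 ppm.
Deficit to target: 134 − 103.55 = 30.45 mg/L.
Mass: 30.45 mg/L × 1,124,145 L = 34,230 g cyanuric acid.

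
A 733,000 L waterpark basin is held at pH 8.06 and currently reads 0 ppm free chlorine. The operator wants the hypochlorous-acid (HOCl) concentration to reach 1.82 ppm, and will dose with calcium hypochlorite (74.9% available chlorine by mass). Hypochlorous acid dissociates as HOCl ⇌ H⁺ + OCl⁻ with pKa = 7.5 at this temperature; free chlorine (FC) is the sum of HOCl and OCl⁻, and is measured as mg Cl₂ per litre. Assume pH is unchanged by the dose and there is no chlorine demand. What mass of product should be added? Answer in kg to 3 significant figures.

[OCl⁻]/[HOCl] = 10^(pH − pKa) = 10^(8.06 − 7.5) = 3.631; fraction as HOCl = 1/(1 + 3.631) = 0.2159.
Free chlorine required for 1.82 ppm HOCl: 1.82 / 0.2159 = 8.428 ppm.
FC to add: 8.428 − 0 = 8.428 mg/L as Cl₂.
Cl₂ equivalent: 8.428 mg/L × 733,000 L = 6178 g.
Product at 74.9% available Cl: 6178 / 0.749 = 8248 g.

8.25 kg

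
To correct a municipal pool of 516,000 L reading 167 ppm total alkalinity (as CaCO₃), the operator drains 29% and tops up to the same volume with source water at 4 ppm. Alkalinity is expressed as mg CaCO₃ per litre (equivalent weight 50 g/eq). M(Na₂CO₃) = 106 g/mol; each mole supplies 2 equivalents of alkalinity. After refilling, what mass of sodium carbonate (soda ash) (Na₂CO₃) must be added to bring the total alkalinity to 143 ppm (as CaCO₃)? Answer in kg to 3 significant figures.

12.7 kg

After draining 29% and refilling: 167 × 0.71 + 4 × 0.29 = 119.73 ppm.
Deficit to target: 143 − 119.73 = 23.27 mg/L.
As CaCO₃: 23.27 mg/L × 516,000 L = 12,010 g; ÷ 50 g/eq ÷ 2 = 120.1 mol Na₂CO₃.
Mass: 120.1 × 106 = 12,730 g.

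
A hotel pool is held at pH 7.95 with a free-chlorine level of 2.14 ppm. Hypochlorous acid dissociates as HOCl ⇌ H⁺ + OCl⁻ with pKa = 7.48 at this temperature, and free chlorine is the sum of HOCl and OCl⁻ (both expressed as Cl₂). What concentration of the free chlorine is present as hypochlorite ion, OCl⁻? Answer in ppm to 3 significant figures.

1.60 ppm

[OCl⁻]/[HOCl] = 10^(pH − pKa) = 10^(7.95 − 7.48) = 10^0.47 = 2.951.
Fraction as HOCl = 1 / (1 + 2.951) = 0.2531.
OCl⁻ = (1 − 0.2531) × 2.14 ppm = 1.598 ppm.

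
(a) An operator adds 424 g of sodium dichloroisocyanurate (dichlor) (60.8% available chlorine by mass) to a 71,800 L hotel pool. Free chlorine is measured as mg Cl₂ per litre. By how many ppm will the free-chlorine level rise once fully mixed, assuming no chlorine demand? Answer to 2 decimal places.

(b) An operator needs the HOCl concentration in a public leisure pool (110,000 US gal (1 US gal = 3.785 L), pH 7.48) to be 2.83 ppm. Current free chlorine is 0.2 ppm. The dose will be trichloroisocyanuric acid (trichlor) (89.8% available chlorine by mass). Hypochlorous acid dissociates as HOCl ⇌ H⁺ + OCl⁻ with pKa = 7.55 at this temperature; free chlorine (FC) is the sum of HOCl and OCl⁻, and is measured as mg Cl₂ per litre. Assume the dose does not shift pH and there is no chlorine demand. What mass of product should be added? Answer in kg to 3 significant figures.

(a) 3.59 ppm; (b) 2.34 kg

(a) Available chlorine delivered: 424 g × 0.608 = 257.8 g as Cl₂.
(a) Concentration rise: 257.8 g / 71,800 L = 3.59 mg/L = 3.59 ppm.

(b) Volume: 110,000 US gal × 3.785 L/gal = 416,350 L.
(b) [OCl⁻]/[HOCl] = 10^(pH − pKa) = 10^(7.48 − 7.55) = 0.8511; fraction as HOCl = 1/(1 + 0.8511) = 0.5402.
(b) Free chlorine required for 2.83 ppm HOCl: 2.83 / 0.5402 = 5.239 ppm.
(b) FC to add: 5.239 − 0.2 = 5.039 mg/L as Cl₂.
(b) Cl₂ equivalent: 5.039 mg/L × 416,350 L = 2098 g.
(b) Product at 89.8% available Cl: 2098 / 0.898 = 2336 g.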